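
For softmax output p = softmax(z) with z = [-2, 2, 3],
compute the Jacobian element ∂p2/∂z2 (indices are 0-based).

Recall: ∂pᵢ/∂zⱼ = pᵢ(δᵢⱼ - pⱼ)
∂p2/∂z2 = 0.1983

p = softmax(z) = [0.004902, 0.2676, 0.7275]
p2 = 0.7275

∂p2/∂z2 = p2(1 - p2) = 0.7275 × (1 - 0.7275) = 0.1983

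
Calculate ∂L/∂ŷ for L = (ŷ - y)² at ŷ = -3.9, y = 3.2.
∂L/∂ŷ = -14.2

∂L/∂ŷ = 2(ŷ - y) = 2(-3.9 - 3.2) = 2(-7.1) = -14.2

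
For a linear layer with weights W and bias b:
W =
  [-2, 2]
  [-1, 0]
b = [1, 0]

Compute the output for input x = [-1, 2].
y = [7, 1]

Wx = [-2×-1 + 2×2, -1×-1 + 0×2]
   = [6, 1]
y = Wx + b = [6 + 1, 1 + 0] = [7, 1]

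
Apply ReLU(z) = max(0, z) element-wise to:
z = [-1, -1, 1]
h = [0, 0, 1]

ReLU applied element-wise: max(0,-1)=0, max(0,-1)=0, max(0,1)=1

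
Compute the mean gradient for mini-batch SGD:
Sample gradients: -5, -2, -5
Average gradient = -4

Average = (1/3)(-5 + -2 + -5) = -12/3 = -4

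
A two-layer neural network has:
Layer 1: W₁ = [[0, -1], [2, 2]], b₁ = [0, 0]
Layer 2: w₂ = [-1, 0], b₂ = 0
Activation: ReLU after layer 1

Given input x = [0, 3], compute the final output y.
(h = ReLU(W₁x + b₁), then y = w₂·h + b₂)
y = 0

Layer 1 pre-activation: z₁ = [-3, 6]
After ReLU: h = [0, 6]
Layer 2 output: y = -1×0 + 0×6 + 0 = 0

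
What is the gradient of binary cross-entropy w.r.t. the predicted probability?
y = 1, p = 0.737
∂L/∂p = -1.357

∂L/∂p = -y/p + (1-y)/(1-p) = -1/0.737 + 0 = -1.357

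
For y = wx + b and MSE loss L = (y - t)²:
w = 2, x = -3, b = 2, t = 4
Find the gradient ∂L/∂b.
∂L/∂b = -16

y = wx + b = (2)(-3) + 2 = -4
∂L/∂y = 2(y - t) = 2(-4 - 4) = -16
∂y/∂b = 1
∂L/∂b = ∂L/∂y · ∂y/∂b = -16 × 1 = -16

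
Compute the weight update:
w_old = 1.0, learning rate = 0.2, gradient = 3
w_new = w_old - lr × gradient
w_new = 0.4

w_new = w - η·∂L/∂w = 1.0 - 0.2×(3) = 1.0 - (0.6) = 0.4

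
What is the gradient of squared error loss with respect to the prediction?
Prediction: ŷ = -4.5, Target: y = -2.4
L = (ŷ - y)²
∂L/∂ŷ = -4.2

∂L/∂ŷ = 2(ŷ - y) = 2(-4.5 - -2.4) = 2(-2.1) = -4.2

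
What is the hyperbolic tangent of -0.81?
-0.6696

tanh(-0.81) = (e^(-0.81) - e^(0.81))/(e^(-0.81) + e^(0.81)) = -0.6696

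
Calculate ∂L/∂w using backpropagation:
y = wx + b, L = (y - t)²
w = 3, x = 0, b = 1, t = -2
∂L/∂w = 0

y = wx + b = (3)(0) + 1 = 1
∂L/∂y = 2(y - t) = 2(1 - -2) = 6
∂y/∂w = x = 0
∂L/∂w = ∂L/∂y · ∂y/∂w = 6 × 0 = 0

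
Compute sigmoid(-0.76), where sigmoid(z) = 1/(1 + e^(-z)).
0.3186

sigmoid(-0.76) = 1/(1 + e^(0.76)) = 1/(1 + 2.138) = 0.3186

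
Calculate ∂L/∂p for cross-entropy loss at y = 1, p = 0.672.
∂L/∂p = -1.488

∂L/∂p = -y/p + (1-y)/(1-p) = -1/0.672 + 0 = -1.488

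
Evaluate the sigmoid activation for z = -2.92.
0.05117

sigmoid(-2.92) = 1/(1 + e^(2.92)) = 1/(1 + 18.54) = 0.05117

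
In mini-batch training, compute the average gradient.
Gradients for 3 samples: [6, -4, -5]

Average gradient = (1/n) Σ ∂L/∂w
Average gradient = -1

Average = (1/3)(6 + -4 + -5) = -3/3 = -1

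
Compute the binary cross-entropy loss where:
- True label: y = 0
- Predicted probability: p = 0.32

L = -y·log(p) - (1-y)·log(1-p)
L = 0.3857

L = -0·log(0.32) - 1·log(0.68) = -log(0.68) = 0.3857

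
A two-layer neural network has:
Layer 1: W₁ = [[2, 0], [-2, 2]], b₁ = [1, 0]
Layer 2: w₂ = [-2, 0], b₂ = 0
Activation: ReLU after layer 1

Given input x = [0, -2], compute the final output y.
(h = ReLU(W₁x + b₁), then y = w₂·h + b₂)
y = -2

Layer 1 pre-activation: z₁ = [1, -4]
After ReLU: h = [1, 0]
Layer 2 output: y = -2×1 + 0×0 + 0 = -2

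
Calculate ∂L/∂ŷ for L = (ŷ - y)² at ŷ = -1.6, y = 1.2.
∂L/∂ŷ = -5.6

∂L/∂ŷ = 2(ŷ - y) = 2(-1.6 - 1.2) = 2(-2.8) = -5.6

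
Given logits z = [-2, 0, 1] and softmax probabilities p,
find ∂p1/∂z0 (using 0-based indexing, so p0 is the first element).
∂p1/∂z0 = -0.009113

p = softmax(z) = [0.03512, 0.2595, 0.7054]
p1 = 0.2595, p0 = 0.03512

∂p1/∂z0 = -p1 × p0 = -0.2595 × 0.03512 = -0.009113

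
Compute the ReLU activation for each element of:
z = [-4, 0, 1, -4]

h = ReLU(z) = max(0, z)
h = [0, 0, 1, 0]

ReLU applied element-wise: max(0,-4)=0, max(0,0)=0, max(0,1)=1, max(0,-4)=0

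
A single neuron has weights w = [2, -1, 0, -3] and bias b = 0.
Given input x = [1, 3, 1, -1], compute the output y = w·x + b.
y = 2

y = (2)(1) + (-1)(3) + (0)(1) + (-3)(-1) + 0 = 2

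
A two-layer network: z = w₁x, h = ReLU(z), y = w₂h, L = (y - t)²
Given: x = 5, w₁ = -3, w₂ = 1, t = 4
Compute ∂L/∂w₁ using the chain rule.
∂L/∂w₁ = 0

Forward pass:
z = w₁x = -3×5 = -15
h = ReLU(-15) = 0
y = w₂h = 1×0 = 0

Backward pass:
∂L/∂y = 2(y - t) = 2(0 - 4) = -8
∂y/∂h = w₂ = 1
∂h/∂z = 0 (ReLU derivative)
∂z/∂w₁ = x = 5

∂L/∂w₁ = -8 × 1 × 0 × 5 = 0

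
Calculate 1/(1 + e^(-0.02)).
0.505

sigmoid(0.02) = 1/(1 + e^(-0.02)) = 1/(1 + 0.9802) = 0.505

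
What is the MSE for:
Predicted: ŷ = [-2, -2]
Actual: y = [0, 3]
MSE = 14.5

MSE = (1/2)((-2-0)² + (-2-3)²) = (1/2)(4 + 25) = 14.5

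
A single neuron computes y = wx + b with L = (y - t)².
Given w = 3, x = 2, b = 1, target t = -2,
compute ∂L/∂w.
∂L/∂w = 36

y = wx + b = (3)(2) + 1 = 7
∂L/∂y = 2(y - t) = 2(7 - -2) = 18
∂y/∂w = x = 2
∂L/∂w = ∂L/∂y · ∂y/∂w = 18 × 2 = 36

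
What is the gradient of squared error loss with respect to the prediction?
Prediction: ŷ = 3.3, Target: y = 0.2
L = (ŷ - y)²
∂L/∂ŷ = 6.2

∂L/∂ŷ = 2(ŷ - y) = 2(3.3 - 0.2) = 2(3.1) = 6.2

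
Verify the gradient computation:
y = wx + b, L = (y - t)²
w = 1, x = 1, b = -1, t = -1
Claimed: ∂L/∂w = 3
Incorrect

y = (1)(1) + -1 = 0
∂L/∂y = 2(y - t) = 2(0 - -1) = 2
∂y/∂w = x = 1
∂L/∂w = 2 × 1 = 2

Claimed value: 3
Incorrect: The correct gradient is 2.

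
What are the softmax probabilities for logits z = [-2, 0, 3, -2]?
p = [0.0063, 0.0468, 0.9405, 0.0063]

exp(z) = [0.1353, 1, 20.09, 0.1353]
Sum = 21.36
p = [0.0063, 0.0468, 0.9405, 0.0063]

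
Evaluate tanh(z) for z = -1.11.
-0.8041

tanh(-1.11) = (e^(-1.11) - e^(1.11))/(e^(-1.11) + e^(1.11)) = -0.8041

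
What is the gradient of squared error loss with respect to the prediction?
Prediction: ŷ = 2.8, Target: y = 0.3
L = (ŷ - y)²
∂L/∂ŷ = 5.0

∂L/∂ŷ = 2(ŷ - y) = 2(2.8 - 0.3) = 2(2.5) = 5.0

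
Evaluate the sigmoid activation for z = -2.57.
0.07109

sigmoid(-2.57) = 1/(1 + e^(2.57)) = 1/(1 + 13.07) = 0.07109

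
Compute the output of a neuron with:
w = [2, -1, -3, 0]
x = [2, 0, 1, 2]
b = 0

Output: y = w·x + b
y = 1

y = (2)(2) + (-1)(0) + (-3)(1) + (0)(2) + 0 = 1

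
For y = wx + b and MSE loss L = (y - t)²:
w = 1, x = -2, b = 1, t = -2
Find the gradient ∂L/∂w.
∂L/∂w = -4

y = wx + b = (1)(-2) + 1 = -1
∂L/∂y = 2(y - t) = 2(-1 - -2) = 2
∂y/∂w = x = -2
∂L/∂w = ∂L/∂y · ∂y/∂w = 2 × -2 = -4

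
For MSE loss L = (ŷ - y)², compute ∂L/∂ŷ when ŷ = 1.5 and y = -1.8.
∂L/∂ŷ = 6.6

∂L/∂ŷ = 2(ŷ - y) = 2(1.5 - -1.8) = 2(3.3) = 6.6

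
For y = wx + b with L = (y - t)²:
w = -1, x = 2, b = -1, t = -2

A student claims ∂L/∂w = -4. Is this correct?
Correct

y = (-1)(2) + -1 = -3
∂L/∂y = 2(y - t) = 2(-3 - -2) = -2
∂y/∂w = x = 2
∂L/∂w = -2 × 2 = -4

Claimed value: -4
Correct: The correct gradient is -4.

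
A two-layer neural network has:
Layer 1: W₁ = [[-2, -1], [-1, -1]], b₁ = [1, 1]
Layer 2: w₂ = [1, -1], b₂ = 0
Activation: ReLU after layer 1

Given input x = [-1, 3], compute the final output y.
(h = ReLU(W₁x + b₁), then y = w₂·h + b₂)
y = 0

Layer 1 pre-activation: z₁ = [0, -1]
After ReLU: h = [0, 0]
Layer 2 output: y = 1×0 + -1×0 + 0 = 0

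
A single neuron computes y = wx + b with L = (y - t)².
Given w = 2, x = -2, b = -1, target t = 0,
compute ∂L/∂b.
∂L/∂b = -10

y = wx + b = (2)(-2) + -1 = -5
∂L/∂y = 2(y - t) = 2(-5 - 0) = -10
∂y/∂b = 1
∂L/∂b = ∂L/∂y · ∂y/∂b = -10 × 1 = -10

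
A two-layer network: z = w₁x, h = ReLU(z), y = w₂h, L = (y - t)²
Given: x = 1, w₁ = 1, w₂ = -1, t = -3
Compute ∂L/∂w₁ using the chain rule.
∂L/∂w₁ = -4

Forward pass:
z = w₁x = 1×1 = 1
h = ReLU(1) = 1
y = w₂h = -1×1 = -1

Backward pass:
∂L/∂y = 2(y - t) = 2(-1 - -3) = 4
∂y/∂h = w₂ = -1
∂h/∂z = 1 (ReLU derivative)
∂z/∂w₁ = x = 1

∂L/∂w₁ = 4 × -1 × 1 × 1 = -4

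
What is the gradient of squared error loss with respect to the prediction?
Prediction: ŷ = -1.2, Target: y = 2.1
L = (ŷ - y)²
∂L/∂ŷ = -6.6

∂L/∂ŷ = 2(ŷ - y) = 2(-1.2 - 2.1) = 2(-3.3) = -6.6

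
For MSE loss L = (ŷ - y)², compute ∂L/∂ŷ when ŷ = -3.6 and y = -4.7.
∂L/∂ŷ = 2.2

∂L/∂ŷ = 2(ŷ - y) = 2(-3.6 - -4.7) = 2(1.1) = 2.2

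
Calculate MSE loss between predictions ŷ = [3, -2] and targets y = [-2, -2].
MSE = 12.5

MSE = (1/2)((3--2)² + (-2--2)²) = (1/2)(25 + 0) = 12.5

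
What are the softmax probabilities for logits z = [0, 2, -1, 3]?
p = [0.0347, 0.2562, 0.0128, 0.6964]

exp(z) = [1, 7.389, 0.3679, 20.09]
Sum = 28.84
p = [0.0347, 0.2562, 0.0128, 0.6964]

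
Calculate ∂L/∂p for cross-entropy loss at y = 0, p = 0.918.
∂L/∂p = 12.2

∂L/∂p = -y/p + (1-y)/(1-p) = 0 + 1/0.082 = 12.2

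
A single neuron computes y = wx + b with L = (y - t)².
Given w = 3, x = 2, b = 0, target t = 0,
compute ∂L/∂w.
∂L/∂w = 24

y = wx + b = (3)(2) + 0 = 6
∂L/∂y = 2(y - t) = 2(6 - 0) = 12
∂y/∂w = x = 2
∂L/∂w = ∂L/∂y · ∂y/∂w = 12 × 2 = 24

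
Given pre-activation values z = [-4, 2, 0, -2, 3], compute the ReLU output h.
h = [0, 2, 0, 0, 3]

ReLU applied element-wise: max(0,-4)=0, max(0,2)=2, max(0,0)=0, max(0,-2)=0, max(0,3)=3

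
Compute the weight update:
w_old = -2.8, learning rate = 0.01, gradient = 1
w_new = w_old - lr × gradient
w_new = -2.81

w_new = w - η·∂L/∂w = -2.8 - 0.01×(1) = -2.8 - (0.01) = -2.81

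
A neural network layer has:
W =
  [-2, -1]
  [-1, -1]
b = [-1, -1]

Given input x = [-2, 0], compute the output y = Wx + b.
y = [3, 1]

Wx = [-2×-2 + -1×0, -1×-2 + -1×0]
   = [4, 2]
y = Wx + b = [4 + -1, 2 + -1] = [3, 1]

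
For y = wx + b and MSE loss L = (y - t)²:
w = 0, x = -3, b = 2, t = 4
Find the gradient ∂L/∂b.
∂L/∂b = -4

y = wx + b = (0)(-3) + 2 = 2
∂L/∂y = 2(y - t) = 2(2 - 4) = -4
∂y/∂b = 1
∂L/∂b = ∂L/∂y · ∂y/∂b = -4 × 1 = -4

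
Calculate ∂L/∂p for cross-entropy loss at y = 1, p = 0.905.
∂L/∂p = -1.105

∂L/∂p = -y/p + (1-y)/(1-p) = -1/0.905 + 0 = -1.105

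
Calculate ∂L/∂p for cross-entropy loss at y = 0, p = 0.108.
∂L/∂p = 1.121

∂L/∂p = -y/p + (1-y)/(1-p) = 0 + 1/0.892 = 1.121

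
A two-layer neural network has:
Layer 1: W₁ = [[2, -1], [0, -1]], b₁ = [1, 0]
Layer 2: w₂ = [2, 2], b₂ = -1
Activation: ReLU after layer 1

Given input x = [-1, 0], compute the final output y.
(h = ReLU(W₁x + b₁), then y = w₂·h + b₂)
y = -1

Layer 1 pre-activation: z₁ = [-1, 0]
After ReLU: h = [0, 0]
Layer 2 output: y = 2×0 + 2×0 + -1 = -1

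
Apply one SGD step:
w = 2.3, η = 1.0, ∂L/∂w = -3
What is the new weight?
w_new = 5.3

w_new = w - η·∂L/∂w = 2.3 - 1.0×(-3) = 2.3 - (-3) = 5.3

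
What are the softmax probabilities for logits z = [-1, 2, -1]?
p = [0.0453, 0.9094, 0.0453]

exp(z) = [0.3679, 7.389, 0.3679]
Sum = 8.125
p = [0.0453, 0.9094, 0.0453]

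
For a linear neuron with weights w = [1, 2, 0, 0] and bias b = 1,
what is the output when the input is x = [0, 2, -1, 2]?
y = 5

y = (1)(0) + (2)(2) + (0)(-1) + (0)(2) + 1 = 5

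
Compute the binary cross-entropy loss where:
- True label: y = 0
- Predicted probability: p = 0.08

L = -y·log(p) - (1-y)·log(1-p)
L = 0.08338

L = -0·log(0.08) - 1·log(0.92) = -log(0.92) = 0.08338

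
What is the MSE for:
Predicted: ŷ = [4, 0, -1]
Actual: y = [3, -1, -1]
MSE = 0.6667

MSE = (1/3)((4-3)² + (0--1)² + (-1--1)²) = (1/3)(1 + 1 + 0) = 0.6667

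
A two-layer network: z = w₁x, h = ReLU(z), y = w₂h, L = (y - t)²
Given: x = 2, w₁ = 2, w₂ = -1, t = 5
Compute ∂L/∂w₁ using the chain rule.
∂L/∂w₁ = 36

Forward pass:
z = w₁x = 2×2 = 4
h = ReLU(4) = 4
y = w₂h = -1×4 = -4

Backward pass:
∂L/∂y = 2(y - t) = 2(-4 - 5) = -18
∂y/∂h = w₂ = -1
∂h/∂z = 1 (ReLU derivative)
∂z/∂w₁ = x = 2

∂L/∂w₁ = -18 × -1 × 1 × 2 = 36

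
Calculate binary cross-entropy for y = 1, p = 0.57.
L = 0.5621

L = -1·log(0.57) - 0·log(0.43) = -log(0.57) = 0.5621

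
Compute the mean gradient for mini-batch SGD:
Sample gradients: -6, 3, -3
Average gradient = -2

Average = (1/3)(-6 + 3 + -3) = -6/3 = -2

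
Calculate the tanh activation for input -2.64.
-0.9899

tanh(-2.64) = (e^(-2.64) - e^(2.64))/(e^(-2.64) + e^(2.64)) = -0.9899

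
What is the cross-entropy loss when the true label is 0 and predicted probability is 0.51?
L = 0.7133

L = -0·log(0.51) - 1·log(0.49) = -log(0.49) = 0.7133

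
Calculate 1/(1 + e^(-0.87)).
0.7047

sigmoid(0.87) = 1/(1 + e^(-0.87)) = 1/(1 + 0.419) = 0.7047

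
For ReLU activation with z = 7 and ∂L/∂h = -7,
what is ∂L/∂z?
∂L/∂z = -7

h = ReLU(7) = 7
Since z > 0: ∂h/∂z = 1
∂L/∂z = ∂L/∂h · ∂h/∂z = -7 × 1 = -7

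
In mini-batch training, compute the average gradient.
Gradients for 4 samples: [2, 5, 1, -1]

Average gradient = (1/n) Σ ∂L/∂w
Average gradient = 1.75

Average = (1/4)(2 + 5 + 1 + -1) = 7/4 = 1.75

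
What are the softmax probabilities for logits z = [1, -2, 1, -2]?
p = [0.4763, 0.0237, 0.4763, 0.0237]

exp(z) = [2.718, 0.1353, 2.718, 0.1353]
Sum = 5.707
p = [0.4763, 0.0237, 0.4763, 0.0237]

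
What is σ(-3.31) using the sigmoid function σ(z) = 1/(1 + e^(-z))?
0.03523

sigmoid(-3.31) = 1/(1 + e^(3.31)) = 1/(1 + 27.39) = 0.03523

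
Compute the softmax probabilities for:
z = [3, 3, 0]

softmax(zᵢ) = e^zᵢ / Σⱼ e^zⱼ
p = [0.4879, 0.4879, 0.0243]

exp(z) = [20.09, 20.09, 1]
Sum = 41.17
p = [0.4879, 0.4879, 0.0243]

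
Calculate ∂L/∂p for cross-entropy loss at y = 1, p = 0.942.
∂L/∂p = -1.062

∂L/∂p = -y/p + (1-y)/(1-p) = -1/0.942 + 0 = -1.062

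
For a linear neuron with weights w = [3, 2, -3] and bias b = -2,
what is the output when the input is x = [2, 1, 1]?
y = 3

y = (3)(2) + (2)(1) + (-3)(1) + -2 = 3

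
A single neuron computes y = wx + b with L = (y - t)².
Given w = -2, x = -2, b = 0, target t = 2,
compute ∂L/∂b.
∂L/∂b = 4

y = wx + b = (-2)(-2) + 0 = 4
∂L/∂y = 2(y - t) = 2(4 - 2) = 4
∂y/∂b = 1
∂L/∂b = ∂L/∂y · ∂y/∂b = 4 × 1 = 4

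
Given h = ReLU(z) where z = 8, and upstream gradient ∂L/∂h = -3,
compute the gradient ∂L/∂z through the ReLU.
∂L/∂z = -3

h = ReLU(8) = 8
Since z > 0: ∂h/∂z = 1
∂L/∂z = ∂L/∂h · ∂h/∂z = -3 × 1 = -3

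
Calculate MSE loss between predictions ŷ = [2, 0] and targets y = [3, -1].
MSE = 1

MSE = (1/2)((2-3)² + (0--1)²) = (1/2)(1 + 1) = 1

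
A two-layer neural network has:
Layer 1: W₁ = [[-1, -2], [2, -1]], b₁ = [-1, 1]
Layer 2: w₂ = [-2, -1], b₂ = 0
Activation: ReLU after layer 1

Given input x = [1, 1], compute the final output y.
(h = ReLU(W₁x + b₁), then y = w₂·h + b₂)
y = -2

Layer 1 pre-activation: z₁ = [-4, 2]
After ReLU: h = [0, 2]
Layer 2 output: y = -2×0 + -1×2 + 0 = -2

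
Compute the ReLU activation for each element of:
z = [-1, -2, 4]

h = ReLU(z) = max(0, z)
h = [0, 0, 4]

ReLU applied element-wise: max(0,-1)=0, max(0,-2)=0, max(0,4)=4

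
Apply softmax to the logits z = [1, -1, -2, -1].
p = [0.7573, 0.1025, 0.0377, 0.1025]

exp(z) = [2.718, 0.3679, 0.1353, 0.3679]
Sum = 3.589
p = [0.7573, 0.1025, 0.0377, 0.1025]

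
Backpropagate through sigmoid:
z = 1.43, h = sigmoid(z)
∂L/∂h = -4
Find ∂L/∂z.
∂L/∂z = -0.6232

σ(1.43) = 0.8069
σ'(1.43) = σ(1.43)(1 - σ(1.43)) = 0.8069 × 0.1931 = 0.1558
∂L/∂z = ∂L/∂h · σ'(z) = -4 × 0.1558 = -0.6232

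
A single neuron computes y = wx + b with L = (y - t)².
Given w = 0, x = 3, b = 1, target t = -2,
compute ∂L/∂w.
∂L/∂w = 18

y = wx + b = (0)(3) + 1 = 1
∂L/∂y = 2(y - t) = 2(1 - -2) = 6
∂y/∂w = x = 3
∂L/∂w = ∂L/∂y · ∂y/∂w = 6 × 3 = 18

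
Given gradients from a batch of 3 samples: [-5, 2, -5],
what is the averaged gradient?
Average gradient = -2.667

Average = (1/3)(-5 + 2 + -5) = -8/3 = -2.667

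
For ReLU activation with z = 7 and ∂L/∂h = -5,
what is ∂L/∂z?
∂L/∂z = -5

h = ReLU(7) = 7
Since z > 0: ∂h/∂z = 1
∂L/∂z = ∂L/∂h · ∂h/∂z = -5 × 1 = -5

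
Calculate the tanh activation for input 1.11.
0.8041

tanh(1.11) = (e^(1.11) - e^(-1.11))/(e^(1.11) + e^(-1.11)) = 0.8041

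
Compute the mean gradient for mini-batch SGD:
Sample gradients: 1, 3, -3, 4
Average gradient = 1.25

Average = (1/4)(1 + 3 + -3 + 4) = 5/4 = 1.25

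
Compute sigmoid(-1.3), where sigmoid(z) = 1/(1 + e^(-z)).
0.2142

sigmoid(-1.3) = 1/(1 + e^(1.3)) = 1/(1 + 3.669) = 0.2142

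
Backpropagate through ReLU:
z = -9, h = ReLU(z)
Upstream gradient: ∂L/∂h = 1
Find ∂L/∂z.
∂L/∂z = 0

h = ReLU(-9) = 0
Since z < 0: ∂h/∂z = 0
∂L/∂z = ∂L/∂h · ∂h/∂z = 1 × 0 = 0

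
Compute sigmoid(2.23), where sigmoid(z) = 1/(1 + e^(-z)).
0.9029

sigmoid(2.23) = 1/(1 + e^(-2.23)) = 1/(1 + 0.1075) = 0.9029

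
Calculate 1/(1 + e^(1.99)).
0.1203

sigmoid(-1.99) = 1/(1 + e^(1.99)) = 1/(1 + 7.316) = 0.1203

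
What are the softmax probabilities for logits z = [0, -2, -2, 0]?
p = [0.4404, 0.0596, 0.0596, 0.4404]

exp(z) = [1, 0.1353, 0.1353, 1]
Sum = 2.271
p = [0.4404, 0.0596, 0.0596, 0.4404]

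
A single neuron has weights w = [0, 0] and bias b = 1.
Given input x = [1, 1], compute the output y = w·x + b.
y = 1

y = (0)(1) + (0)(1) + 1 = 1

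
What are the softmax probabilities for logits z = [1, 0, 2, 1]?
p = [0.1966, 0.0723, 0.5344, 0.1966]

exp(z) = [2.718, 1, 7.389, 2.718]
Sum = 13.83
p = [0.1966, 0.0723, 0.5344, 0.1966]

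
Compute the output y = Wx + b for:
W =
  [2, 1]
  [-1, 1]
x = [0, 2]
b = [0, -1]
y = [2, 1]

Wx = [2×0 + 1×2, -1×0 + 1×2]
   = [2, 2]
y = Wx + b = [2 + 0, 2 + -1] = [2, 1]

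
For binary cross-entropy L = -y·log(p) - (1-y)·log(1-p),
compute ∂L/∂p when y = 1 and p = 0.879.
∂L/∂p = -1.138

∂L/∂p = -y/p + (1-y)/(1-p) = -1/0.879 + 0 = -1.138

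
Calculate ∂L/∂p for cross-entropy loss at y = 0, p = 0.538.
∂L/∂p = 2.165

∂L/∂p = -y/p + (1-y)/(1-p) = 0 + 1/0.462 = 2.165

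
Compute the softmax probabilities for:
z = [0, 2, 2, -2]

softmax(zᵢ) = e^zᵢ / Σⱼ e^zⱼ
p = [0.0628, 0.4643, 0.4643, 0.0085]

exp(z) = [1, 7.389, 7.389, 0.1353]
Sum = 15.91
p = [0.0628, 0.4643, 0.4643, 0.0085]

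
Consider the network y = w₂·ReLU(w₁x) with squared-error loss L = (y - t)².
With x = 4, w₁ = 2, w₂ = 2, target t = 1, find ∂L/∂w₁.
∂L/∂w₁ = 240

Forward pass:
z = w₁x = 2×4 = 8
h = ReLU(8) = 8
y = w₂h = 2×8 = 16

Backward pass:
∂L/∂y = 2(y - t) = 2(16 - 1) = 30
∂y/∂h = w₂ = 2
∂h/∂z = 1 (ReLU derivative)
∂z/∂w₁ = x = 4

∂L/∂w₁ = 30 × 2 × 1 × 4 = 240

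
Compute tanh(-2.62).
-0.9895

tanh(-2.62) = (e^(-2.62) - e^(2.62))/(e^(-2.62) + e^(2.62)) = -0.9895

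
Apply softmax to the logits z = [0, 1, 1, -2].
p = [0.1522, 0.4136, 0.4136, 0.0206]

exp(z) = [1, 2.718, 2.718, 0.1353]
Sum = 6.572
p = [0.1522, 0.4136, 0.4136, 0.0206]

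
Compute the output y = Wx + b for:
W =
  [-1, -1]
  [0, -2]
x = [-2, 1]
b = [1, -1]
y = [2, -3]

Wx = [-1×-2 + -1×1, 0×-2 + -2×1]
   = [1, -2]
y = Wx + b = [1 + 1, -2 + -1] = [2, -3]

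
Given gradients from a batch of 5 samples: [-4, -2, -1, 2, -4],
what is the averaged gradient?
Average gradient = -1.8

Average = (1/5)(-4 + -2 + -1 + 2 + -4) = -9/5 = -1.8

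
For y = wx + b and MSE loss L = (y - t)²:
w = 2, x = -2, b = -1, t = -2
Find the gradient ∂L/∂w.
∂L/∂w = 12

y = wx + b = (2)(-2) + -1 = -5
∂L/∂y = 2(y - t) = 2(-5 - -2) = -6
∂y/∂w = x = -2
∂L/∂w = ∂L/∂y · ∂y/∂w = -6 × -2 = 12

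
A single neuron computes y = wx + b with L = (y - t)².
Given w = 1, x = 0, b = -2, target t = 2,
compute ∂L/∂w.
∂L/∂w = 0

y = wx + b = (1)(0) + -2 = -2
∂L/∂y = 2(y - t) = 2(-2 - 2) = -8
∂y/∂w = x = 0
∂L/∂w = ∂L/∂y · ∂y/∂w = -8 × 0 = 0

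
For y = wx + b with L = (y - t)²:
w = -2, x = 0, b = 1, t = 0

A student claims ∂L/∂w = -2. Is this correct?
Incorrect

y = (-2)(0) + 1 = 1
∂L/∂y = 2(y - t) = 2(1 - 0) = 2
∂y/∂w = x = 0
∂L/∂w = 2 × 0 = 0

Claimed value: -2
Incorrect: The correct gradient is 0.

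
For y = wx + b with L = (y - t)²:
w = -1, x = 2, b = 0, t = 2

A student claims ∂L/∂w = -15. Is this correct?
Incorrect

y = (-1)(2) + 0 = -2
∂L/∂y = 2(y - t) = 2(-2 - 2) = -8
∂y/∂w = x = 2
∂L/∂w = -8 × 2 = -16

Claimed value: -15
Incorrect: The correct gradient is -16.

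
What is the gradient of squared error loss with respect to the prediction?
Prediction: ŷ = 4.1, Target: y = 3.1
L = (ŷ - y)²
∂L/∂ŷ = 2.0

∂L/∂ŷ = 2(ŷ - y) = 2(4.1 - 3.1) = 2(1.0) = 2.0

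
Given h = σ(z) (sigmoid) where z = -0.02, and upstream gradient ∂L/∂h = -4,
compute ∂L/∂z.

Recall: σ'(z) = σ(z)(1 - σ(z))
∂L/∂z = -0.9999

σ(-0.02) = 0.495
σ'(-0.02) = σ(-0.02)(1 - σ(-0.02)) = 0.495 × 0.505 = 0.25
∂L/∂z = ∂L/∂h · σ'(z) = -4 × 0.25 = -0.9999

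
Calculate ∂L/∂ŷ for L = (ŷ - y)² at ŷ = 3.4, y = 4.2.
∂L/∂ŷ = -1.6

∂L/∂ŷ = 2(ŷ - y) = 2(3.4 - 4.2) = 2(-0.8) = -1.6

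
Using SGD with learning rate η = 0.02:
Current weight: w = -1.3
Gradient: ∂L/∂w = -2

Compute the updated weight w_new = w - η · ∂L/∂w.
w_new = -1.26

w_new = w - η·∂L/∂w = -1.3 - 0.02×(-2) = -1.3 - (-0.04) = -1.26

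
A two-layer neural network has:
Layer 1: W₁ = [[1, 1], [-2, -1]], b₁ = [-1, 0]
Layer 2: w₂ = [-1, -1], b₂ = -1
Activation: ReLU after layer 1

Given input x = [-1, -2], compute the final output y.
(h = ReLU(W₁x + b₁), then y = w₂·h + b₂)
y = -5

Layer 1 pre-activation: z₁ = [-4, 4]
After ReLU: h = [0, 4]
Layer 2 output: y = -1×0 + -1×4 + -1 = -5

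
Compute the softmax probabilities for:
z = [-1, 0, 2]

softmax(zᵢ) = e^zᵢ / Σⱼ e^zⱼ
p = [0.042, 0.1142, 0.8438]

exp(z) = [0.3679, 1, 7.389]
Sum = 8.757
p = [0.042, 0.1142, 0.8438]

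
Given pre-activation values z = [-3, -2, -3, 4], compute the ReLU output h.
h = [0, 0, 0, 4]

ReLU applied element-wise: max(0,-3)=0, max(0,-2)=0, max(0,-3)=0, max(0,4)=4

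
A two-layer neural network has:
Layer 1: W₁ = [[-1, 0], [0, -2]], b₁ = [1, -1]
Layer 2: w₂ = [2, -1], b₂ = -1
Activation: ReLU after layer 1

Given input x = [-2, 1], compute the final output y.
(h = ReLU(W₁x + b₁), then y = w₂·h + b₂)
y = 5

Layer 1 pre-activation: z₁ = [3, -3]
After ReLU: h = [3, 0]
Layer 2 output: y = 2×3 + -1×0 + -1 = 5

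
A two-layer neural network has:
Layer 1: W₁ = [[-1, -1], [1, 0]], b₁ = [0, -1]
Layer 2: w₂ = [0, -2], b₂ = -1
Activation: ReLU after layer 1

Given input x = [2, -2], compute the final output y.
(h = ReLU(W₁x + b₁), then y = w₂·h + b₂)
y = -3

Layer 1 pre-activation: z₁ = [0, 1]
After ReLU: h = [0, 1]
Layer 2 output: y = 0×0 + -2×1 + -1 = -3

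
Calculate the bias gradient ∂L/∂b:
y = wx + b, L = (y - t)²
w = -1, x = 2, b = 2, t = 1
∂L/∂b = -2

y = wx + b = (-1)(2) + 2 = 0
∂L/∂y = 2(y - t) = 2(0 - 1) = -2
∂y/∂b = 1
∂L/∂b = ∂L/∂y · ∂y/∂b = -2 × 1 = -2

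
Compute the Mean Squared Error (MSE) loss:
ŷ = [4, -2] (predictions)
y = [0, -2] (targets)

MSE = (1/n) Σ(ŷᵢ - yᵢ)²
MSE = 8

MSE = (1/2)((4-0)² + (-2--2)²) = (1/2)(16 + 0) = 8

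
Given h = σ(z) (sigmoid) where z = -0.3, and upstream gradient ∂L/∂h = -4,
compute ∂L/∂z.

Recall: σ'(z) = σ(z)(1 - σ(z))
∂L/∂z = -0.9778

σ(-0.3) = 0.4256
σ'(-0.3) = σ(-0.3)(1 - σ(-0.3)) = 0.4256 × 0.5744 = 0.2445
∂L/∂z = ∂L/∂h · σ'(z) = -4 × 0.2445 = -0.9778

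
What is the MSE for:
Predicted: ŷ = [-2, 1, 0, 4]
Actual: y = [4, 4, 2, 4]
MSE = 12.25

MSE = (1/4)((-2-4)² + (1-4)² + (0-2)² + (4-4)²) = (1/4)(36 + 9 + 4 + 0) = 12.25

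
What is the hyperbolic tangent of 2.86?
0.9935

tanh(2.86) = (e^(2.86) - e^(-2.86))/(e^(2.86) + e^(-2.86)) = 0.9935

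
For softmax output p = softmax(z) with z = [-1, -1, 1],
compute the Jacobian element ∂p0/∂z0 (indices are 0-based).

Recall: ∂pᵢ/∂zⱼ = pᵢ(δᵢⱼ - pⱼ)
∂p0/∂z0 = 0.09516

p = softmax(z) = [0.1065, 0.1065, 0.787]
p0 = 0.1065

∂p0/∂z0 = p0(1 - p0) = 0.1065 × (1 - 0.1065) = 0.09516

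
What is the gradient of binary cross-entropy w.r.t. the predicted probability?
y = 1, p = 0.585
∂L/∂p = -1.709

∂L/∂p = -y/p + (1-y)/(1-p) = -1/0.585 + 0 = -1.709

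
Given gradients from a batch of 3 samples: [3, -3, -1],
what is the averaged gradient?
Average gradient = -0.3333

Average = (1/3)(3 + -3 + -1) = -1/3 = -0.3333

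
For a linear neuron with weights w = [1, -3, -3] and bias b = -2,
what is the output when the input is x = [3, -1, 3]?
y = -5

y = (1)(3) + (-3)(-1) + (-3)(3) + -2 = -5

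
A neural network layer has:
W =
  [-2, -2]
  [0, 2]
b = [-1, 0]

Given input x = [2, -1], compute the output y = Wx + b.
y = [-3, -2]

Wx = [-2×2 + -2×-1, 0×2 + 2×-1]
   = [-2, -2]
y = Wx + b = [-2 + -1, -2 + 0] = [-3, -2]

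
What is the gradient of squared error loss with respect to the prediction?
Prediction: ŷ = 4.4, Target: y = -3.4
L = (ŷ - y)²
∂L/∂ŷ = 15.6

∂L/∂ŷ = 2(ŷ - y) = 2(4.4 - -3.4) = 2(7.8) = 15.6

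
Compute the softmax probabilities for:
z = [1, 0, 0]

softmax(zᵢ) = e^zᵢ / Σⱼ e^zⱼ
p = [0.5761, 0.2119, 0.2119]

exp(z) = [2.718, 1, 1]
Sum = 4.718
p = [0.5761, 0.2119, 0.2119]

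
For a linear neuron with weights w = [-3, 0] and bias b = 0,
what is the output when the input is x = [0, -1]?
y = 0

y = (-3)(0) + (0)(-1) + 0 = 0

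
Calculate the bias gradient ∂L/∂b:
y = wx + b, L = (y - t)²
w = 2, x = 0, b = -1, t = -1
∂L/∂b = 0

y = wx + b = (2)(0) + -1 = -1
∂L/∂y = 2(y - t) = 2(-1 - -1) = 0
∂y/∂b = 1
∂L/∂b = ∂L/∂y · ∂y/∂b = 0 × 1 = 0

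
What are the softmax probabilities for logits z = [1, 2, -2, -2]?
p = [0.2619, 0.712, 0.013, 0.013]

exp(z) = [2.718, 7.389, 0.1353, 0.1353]
Sum = 10.38
p = [0.2619, 0.712, 0.013, 0.013]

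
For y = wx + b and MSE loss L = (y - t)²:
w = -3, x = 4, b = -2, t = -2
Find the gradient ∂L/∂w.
∂L/∂w = -96

y = wx + b = (-3)(4) + -2 = -14
∂L/∂y = 2(y - t) = 2(-14 - -2) = -24
∂y/∂w = x = 4
∂L/∂w = ∂L/∂y · ∂y/∂w = -24 × 4 = -96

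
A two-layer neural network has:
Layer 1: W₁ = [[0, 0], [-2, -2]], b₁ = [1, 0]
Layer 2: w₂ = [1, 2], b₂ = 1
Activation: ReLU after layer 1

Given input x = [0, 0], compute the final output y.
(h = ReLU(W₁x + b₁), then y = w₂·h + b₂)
y = 2

Layer 1 pre-activation: z₁ = [1, 0]
After ReLU: h = [1, 0]
Layer 2 output: y = 1×1 + 2×0 + 1 = 2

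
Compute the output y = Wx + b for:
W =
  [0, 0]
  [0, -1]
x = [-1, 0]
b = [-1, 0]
y = [-1, 0]

Wx = [0×-1 + 0×0, 0×-1 + -1×0]
   = [0, 0]
y = Wx + b = [0 + -1, 0 + 0] = [-1, 0]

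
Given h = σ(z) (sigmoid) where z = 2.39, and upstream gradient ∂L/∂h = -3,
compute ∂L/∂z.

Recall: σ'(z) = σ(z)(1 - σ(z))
∂L/∂z = -0.2307

σ(2.39) = 0.9161
σ'(2.39) = σ(2.39)(1 - σ(2.39)) = 0.9161 × 0.08394 = 0.07689
∂L/∂z = ∂L/∂h · σ'(z) = -3 × 0.07689 = -0.2307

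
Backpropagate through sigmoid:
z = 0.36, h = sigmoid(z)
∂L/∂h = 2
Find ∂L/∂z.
∂L/∂z = 0.4841

σ(0.36) = 0.589
σ'(0.36) = σ(0.36)(1 - σ(0.36)) = 0.589 × 0.411 = 0.2421
∂L/∂z = ∂L/∂h · σ'(z) = 2 × 0.2421 = 0.4841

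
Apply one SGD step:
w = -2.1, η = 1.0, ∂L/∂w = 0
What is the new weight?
w_new = -2.1

w_new = w - η·∂L/∂w = -2.1 - 1.0×(0) = -2.1 - (0) = -2.1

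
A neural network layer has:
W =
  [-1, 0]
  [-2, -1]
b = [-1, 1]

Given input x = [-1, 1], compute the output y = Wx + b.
y = [0, 2]

Wx = [-1×-1 + 0×1, -2×-1 + -1×1]
   = [1, 1]
y = Wx + b = [1 + -1, 1 + 1] = [0, 2]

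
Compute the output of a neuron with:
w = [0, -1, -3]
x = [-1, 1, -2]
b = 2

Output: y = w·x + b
y = 7

y = (0)(-1) + (-1)(1) + (-3)(-2) + 2 = 7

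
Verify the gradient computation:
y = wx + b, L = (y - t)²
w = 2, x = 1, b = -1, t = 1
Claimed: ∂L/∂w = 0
Correct

y = (2)(1) + -1 = 1
∂L/∂y = 2(y - t) = 2(1 - 1) = 0
∂y/∂w = x = 1
∂L/∂w = 0 × 1 = 0

Claimed value: 0
Correct: The correct gradient is 0.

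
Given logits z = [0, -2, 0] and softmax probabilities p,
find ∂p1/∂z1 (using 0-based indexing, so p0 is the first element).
∂p1/∂z1 = 0.05936

p = softmax(z) = [0.4683, 0.06338, 0.4683]
p1 = 0.06338

∂p1/∂z1 = p1(1 - p1) = 0.06338 × (1 - 0.06338) = 0.05936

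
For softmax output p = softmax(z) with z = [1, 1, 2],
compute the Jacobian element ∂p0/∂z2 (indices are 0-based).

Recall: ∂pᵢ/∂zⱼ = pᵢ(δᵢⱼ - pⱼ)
∂p0/∂z2 = -0.1221

p = softmax(z) = [0.2119, 0.2119, 0.5761]
p0 = 0.2119, p2 = 0.5761

∂p0/∂z2 = -p0 × p2 = -0.2119 × 0.5761 = -0.1221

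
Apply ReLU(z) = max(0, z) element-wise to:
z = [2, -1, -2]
h = [2, 0, 0]

ReLU applied element-wise: max(0,2)=2, max(0,-1)=0, max(0,-2)=0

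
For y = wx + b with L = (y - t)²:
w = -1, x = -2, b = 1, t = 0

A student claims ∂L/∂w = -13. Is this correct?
Incorrect

y = (-1)(-2) + 1 = 3
∂L/∂y = 2(y - t) = 2(3 - 0) = 6
∂y/∂w = x = -2
∂L/∂w = 6 × -2 = -12

Claimed value: -13
Incorrect: The correct gradient is -12.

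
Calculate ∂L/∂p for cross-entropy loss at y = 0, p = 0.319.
∂L/∂p = 1.468

∂L/∂p = -y/p + (1-y)/(1-p) = 0 + 1/0.681 = 1.468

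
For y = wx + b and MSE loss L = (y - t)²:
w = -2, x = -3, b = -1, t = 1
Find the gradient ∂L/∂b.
∂L/∂b = 8

y = wx + b = (-2)(-3) + -1 = 5
∂L/∂y = 2(y - t) = 2(5 - 1) = 8
∂y/∂b = 1
∂L/∂b = ∂L/∂y · ∂y/∂b = 8 × 1 = 8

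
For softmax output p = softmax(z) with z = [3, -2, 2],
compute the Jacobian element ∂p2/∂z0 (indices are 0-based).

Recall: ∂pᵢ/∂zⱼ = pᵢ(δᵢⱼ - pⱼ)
∂p2/∂z0 = -0.1947

p = softmax(z) = [0.7275, 0.004902, 0.2676]
p2 = 0.2676, p0 = 0.7275

∂p2/∂z0 = -p2 × p0 = -0.2676 × 0.7275 = -0.1947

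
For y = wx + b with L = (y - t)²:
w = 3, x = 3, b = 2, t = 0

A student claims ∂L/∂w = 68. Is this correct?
Incorrect

y = (3)(3) + 2 = 11
∂L/∂y = 2(y - t) = 2(11 - 0) = 22
∂y/∂w = x = 3
∂L/∂w = 22 × 3 = 66

Claimed value: 68
Incorrect: The correct gradient is 66.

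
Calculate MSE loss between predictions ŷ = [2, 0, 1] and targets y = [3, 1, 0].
MSE = 1

MSE = (1/3)((2-3)² + (0-1)² + (1-0)²) = (1/3)(1 + 1 + 1) = 1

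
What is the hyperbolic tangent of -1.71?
-0.9366

tanh(-1.71) = (e^(-1.71) - e^(1.71))/(e^(-1.71) + e^(1.71)) = -0.9366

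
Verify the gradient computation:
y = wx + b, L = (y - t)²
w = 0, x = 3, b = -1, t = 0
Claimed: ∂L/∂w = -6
Correct

y = (0)(3) + -1 = -1
∂L/∂y = 2(y - t) = 2(-1 - 0) = -2
∂y/∂w = x = 3
∂L/∂w = -2 × 3 = -6

Claimed value: -6
Correct: The correct gradient is -6.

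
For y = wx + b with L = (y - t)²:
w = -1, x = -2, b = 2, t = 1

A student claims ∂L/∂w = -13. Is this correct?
Incorrect

y = (-1)(-2) + 2 = 4
∂L/∂y = 2(y - t) = 2(4 - 1) = 6
∂y/∂w = x = -2
∂L/∂w = 6 × -2 = -12

Claimed value: -13
Incorrect: The correct gradient is -12.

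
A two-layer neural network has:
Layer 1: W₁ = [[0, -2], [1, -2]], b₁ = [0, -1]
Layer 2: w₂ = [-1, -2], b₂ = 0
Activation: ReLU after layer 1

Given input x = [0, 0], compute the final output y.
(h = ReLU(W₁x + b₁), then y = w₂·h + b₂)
y = 0

Layer 1 pre-activation: z₁ = [0, -1]
After ReLU: h = [0, 0]
Layer 2 output: y = -1×0 + -2×0 + 0 = 0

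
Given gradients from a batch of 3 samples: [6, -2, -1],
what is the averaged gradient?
Average gradient = 1

Average = (1/3)(6 + -2 + -1) = 3/3 = 1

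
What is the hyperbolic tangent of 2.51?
0.9869

tanh(2.51) = (e^(2.51) - e^(-2.51))/(e^(2.51) + e^(-2.51)) = 0.9869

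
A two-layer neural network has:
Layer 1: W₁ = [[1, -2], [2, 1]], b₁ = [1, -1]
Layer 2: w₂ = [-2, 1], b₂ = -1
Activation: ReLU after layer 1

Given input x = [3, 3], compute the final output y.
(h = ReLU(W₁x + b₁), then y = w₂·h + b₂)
y = 7

Layer 1 pre-activation: z₁ = [-2, 8]
After ReLU: h = [0, 8]
Layer 2 output: y = -2×0 + 1×8 + -1 = 7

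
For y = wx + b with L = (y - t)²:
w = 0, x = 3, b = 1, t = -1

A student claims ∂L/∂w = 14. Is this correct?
Incorrect

y = (0)(3) + 1 = 1
∂L/∂y = 2(y - t) = 2(1 - -1) = 4
∂y/∂w = x = 3
∂L/∂w = 4 × 3 = 12

Claimed value: 14
Incorrect: The correct gradient is 12.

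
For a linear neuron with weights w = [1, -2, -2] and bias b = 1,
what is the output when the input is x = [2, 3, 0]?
y = -3

y = (1)(2) + (-2)(3) + (-2)(0) + 1 = -3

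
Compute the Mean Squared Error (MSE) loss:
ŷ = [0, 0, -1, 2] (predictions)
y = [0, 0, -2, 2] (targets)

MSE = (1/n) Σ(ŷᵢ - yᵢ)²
MSE = 0.25

MSE = (1/4)((0-0)² + (0-0)² + (-1--2)² + (2-2)²) = (1/4)(0 + 0 + 1 + 0) = 0.25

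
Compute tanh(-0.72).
-0.6169

tanh(-0.72) = (e^(-0.72) - e^(0.72))/(e^(-0.72) + e^(0.72)) = -0.6169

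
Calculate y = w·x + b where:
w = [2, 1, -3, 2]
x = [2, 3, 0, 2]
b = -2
y = 9

y = (2)(2) + (1)(3) + (-3)(0) + (2)(2) + -2 = 9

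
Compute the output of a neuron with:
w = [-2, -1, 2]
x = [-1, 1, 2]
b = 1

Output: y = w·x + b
y = 6

y = (-2)(-1) + (-1)(1) + (2)(2) + 1 = 6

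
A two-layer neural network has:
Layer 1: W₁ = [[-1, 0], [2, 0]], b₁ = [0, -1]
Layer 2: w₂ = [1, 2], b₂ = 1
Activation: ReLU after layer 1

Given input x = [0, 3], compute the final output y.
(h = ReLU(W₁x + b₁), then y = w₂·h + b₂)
y = 1

Layer 1 pre-activation: z₁ = [0, -1]
After ReLU: h = [0, 0]
Layer 2 output: y = 1×0 + 2×0 + 1 = 1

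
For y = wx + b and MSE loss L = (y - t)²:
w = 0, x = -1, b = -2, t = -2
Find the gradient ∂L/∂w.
∂L/∂w = 0

y = wx + b = (0)(-1) + -2 = -2
∂L/∂y = 2(y - t) = 2(-2 - -2) = 0
∂y/∂w = x = -1
∂L/∂w = ∂L/∂y · ∂y/∂w = 0 × -1 = 0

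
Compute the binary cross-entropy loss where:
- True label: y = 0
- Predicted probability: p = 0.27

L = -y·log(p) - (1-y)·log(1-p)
L = 0.3147

L = -0·log(0.27) - 1·log(0.73) = -log(0.73) = 0.3147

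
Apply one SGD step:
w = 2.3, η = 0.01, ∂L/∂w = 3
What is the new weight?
w_new = 2.27

w_new = w - η·∂L/∂w = 2.3 - 0.01×(3) = 2.3 - (0.03) = 2.27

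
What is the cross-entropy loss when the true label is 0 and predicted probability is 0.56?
L = 0.821

L = -0·log(0.56) - 1·log(0.44) = -log(0.44) = 0.821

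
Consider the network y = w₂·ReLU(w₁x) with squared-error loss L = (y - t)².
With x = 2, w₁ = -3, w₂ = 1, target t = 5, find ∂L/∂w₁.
∂L/∂w₁ = 0

Forward pass:
z = w₁x = -3×2 = -6
h = ReLU(-6) = 0
y = w₂h = 1×0 = 0

Backward pass:
∂L/∂y = 2(y - t) = 2(0 - 5) = -10
∂y/∂h = w₂ = 1
∂h/∂z = 0 (ReLU derivative)
∂z/∂w₁ = x = 2

∂L/∂w₁ = -10 × 1 × 0 × 2 = 0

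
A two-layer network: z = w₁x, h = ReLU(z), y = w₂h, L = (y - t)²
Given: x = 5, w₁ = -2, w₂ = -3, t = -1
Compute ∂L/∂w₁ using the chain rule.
∂L/∂w₁ = 0

Forward pass:
z = w₁x = -2×5 = -10
h = ReLU(-10) = 0
y = w₂h = -3×0 = 0

Backward pass:
∂L/∂y = 2(y - t) = 2(0 - -1) = 2
∂y/∂h = w₂ = -3
∂h/∂z = 0 (ReLU derivative)
∂z/∂w₁ = x = 5

∂L/∂w₁ = 2 × -3 × 0 × 5 = 0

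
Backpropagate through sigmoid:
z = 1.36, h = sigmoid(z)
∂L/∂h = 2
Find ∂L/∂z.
∂L/∂z = 0.3251

σ(1.36) = 0.7958
σ'(1.36) = σ(1.36)(1 - σ(1.36)) = 0.7958 × 0.2042 = 0.1625
∂L/∂z = ∂L/∂h · σ'(z) = 2 × 0.1625 = 0.3251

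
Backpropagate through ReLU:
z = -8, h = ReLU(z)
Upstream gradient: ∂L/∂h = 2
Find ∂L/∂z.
∂L/∂z = 0

h = ReLU(-8) = 0
Since z < 0: ∂h/∂z = 0
∂L/∂z = ∂L/∂h · ∂h/∂z = 2 × 0 = 0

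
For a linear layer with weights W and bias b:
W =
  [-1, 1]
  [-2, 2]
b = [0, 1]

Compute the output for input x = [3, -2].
y = [-5, -9]

Wx = [-1×3 + 1×-2, -2×3 + 2×-2]
   = [-5, -10]
y = Wx + b = [-5 + 0, -10 + 1] = [-5, -9]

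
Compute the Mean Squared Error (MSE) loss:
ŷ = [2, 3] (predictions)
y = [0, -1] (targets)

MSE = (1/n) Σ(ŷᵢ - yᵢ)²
MSE = 10

MSE = (1/2)((2-0)² + (3--1)²) = (1/2)(4 + 16) = 10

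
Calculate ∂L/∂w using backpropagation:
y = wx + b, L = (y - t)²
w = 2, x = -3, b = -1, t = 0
∂L/∂w = 42

y = wx + b = (2)(-3) + -1 = -7
∂L/∂y = 2(y - t) = 2(-7 - 0) = -14
∂y/∂w = x = -3
∂L/∂w = ∂L/∂y · ∂y/∂w = -14 × -3 = 42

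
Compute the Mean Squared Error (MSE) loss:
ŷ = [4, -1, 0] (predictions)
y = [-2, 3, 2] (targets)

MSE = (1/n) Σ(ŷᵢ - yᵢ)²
MSE = 18.67

MSE = (1/3)((4--2)² + (-1-3)² + (0-2)²) = (1/3)(36 + 16 + 4) = 18.67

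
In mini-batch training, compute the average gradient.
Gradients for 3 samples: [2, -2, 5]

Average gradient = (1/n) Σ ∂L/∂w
Average gradient = 1.667

Average = (1/3)(2 + -2 + 5) = 5/3 = 1.667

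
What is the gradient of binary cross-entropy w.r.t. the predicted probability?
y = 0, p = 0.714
∂L/∂p = 3.497

∂L/∂p = -y/p + (1-y)/(1-p) = 0 + 1/0.286 = 3.497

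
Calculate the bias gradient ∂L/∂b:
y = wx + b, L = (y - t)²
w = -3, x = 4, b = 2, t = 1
∂L/∂b = -22

y = wx + b = (-3)(4) + 2 = -10
∂L/∂y = 2(y - t) = 2(-10 - 1) = -22
∂y/∂b = 1
∂L/∂b = ∂L/∂y · ∂y/∂b = -22 × 1 = -22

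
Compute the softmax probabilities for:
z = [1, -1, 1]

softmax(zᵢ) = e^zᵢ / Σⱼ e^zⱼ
p = [0.4683, 0.0634, 0.4683]

exp(z) = [2.718, 0.3679, 2.718]
Sum = 5.804
p = [0.4683, 0.0634, 0.4683]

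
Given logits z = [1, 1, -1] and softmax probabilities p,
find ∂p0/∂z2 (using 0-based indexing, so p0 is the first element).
∂p0/∂z2 = -0.02968

p = softmax(z) = [0.4683, 0.4683, 0.06338]
p0 = 0.4683, p2 = 0.06338

∂p0/∂z2 = -p0 × p2 = -0.4683 × 0.06338 = -0.02968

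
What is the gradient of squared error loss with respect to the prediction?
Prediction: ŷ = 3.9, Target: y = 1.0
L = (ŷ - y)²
∂L/∂ŷ = 5.8

∂L/∂ŷ = 2(ŷ - y) = 2(3.9 - 1.0) = 2(2.9) = 5.8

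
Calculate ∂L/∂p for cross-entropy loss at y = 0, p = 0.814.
∂L/∂p = 5.376

∂L/∂p = -y/p + (1-y)/(1-p) = 0 + 1/0.186 = 5.376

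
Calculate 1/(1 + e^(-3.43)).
0.9686

sigmoid(3.43) = 1/(1 + e^(-3.43)) = 1/(1 + 0.03239) = 0.9686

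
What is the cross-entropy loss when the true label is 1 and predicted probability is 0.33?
L = 1.109

L = -1·log(0.33) - 0·log(0.67) = -log(0.33) = 1.109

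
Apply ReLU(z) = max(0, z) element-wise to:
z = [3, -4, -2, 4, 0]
h = [3, 0, 0, 4, 0]

ReLU applied element-wise: max(0,3)=3, max(0,-4)=0, max(0,-2)=0, max(0,4)=4, max(0,0)=0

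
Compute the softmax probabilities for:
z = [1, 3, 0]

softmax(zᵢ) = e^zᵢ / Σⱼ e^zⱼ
p = [0.1142, 0.8438, 0.042]

exp(z) = [2.718, 20.09, 1]
Sum = 23.8
p = [0.1142, 0.8438, 0.042]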